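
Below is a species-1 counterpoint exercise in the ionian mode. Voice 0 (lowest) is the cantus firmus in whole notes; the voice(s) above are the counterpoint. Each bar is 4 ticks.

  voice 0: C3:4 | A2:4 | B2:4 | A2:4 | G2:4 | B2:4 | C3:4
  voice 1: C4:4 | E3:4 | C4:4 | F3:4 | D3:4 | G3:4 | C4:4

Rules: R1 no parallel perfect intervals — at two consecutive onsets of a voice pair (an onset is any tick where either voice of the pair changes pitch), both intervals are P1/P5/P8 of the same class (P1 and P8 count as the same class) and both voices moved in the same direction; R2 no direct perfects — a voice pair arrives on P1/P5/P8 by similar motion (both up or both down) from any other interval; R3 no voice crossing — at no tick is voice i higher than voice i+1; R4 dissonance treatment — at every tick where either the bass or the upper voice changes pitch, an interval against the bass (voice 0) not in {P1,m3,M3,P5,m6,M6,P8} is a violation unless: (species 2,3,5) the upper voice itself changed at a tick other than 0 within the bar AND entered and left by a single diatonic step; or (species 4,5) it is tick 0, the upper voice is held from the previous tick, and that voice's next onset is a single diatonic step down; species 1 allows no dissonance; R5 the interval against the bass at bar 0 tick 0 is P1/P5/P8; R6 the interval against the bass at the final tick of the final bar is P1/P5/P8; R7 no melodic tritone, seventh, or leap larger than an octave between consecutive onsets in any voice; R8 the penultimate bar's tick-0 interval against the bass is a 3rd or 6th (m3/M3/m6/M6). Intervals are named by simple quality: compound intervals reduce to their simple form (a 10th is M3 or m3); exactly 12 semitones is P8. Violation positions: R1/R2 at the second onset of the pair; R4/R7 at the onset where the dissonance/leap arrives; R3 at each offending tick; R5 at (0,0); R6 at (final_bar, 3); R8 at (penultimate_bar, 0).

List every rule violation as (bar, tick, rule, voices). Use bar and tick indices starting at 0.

(1, 0, R2, (0, 1))
(2, 0, R4, (0, 1))
(4, 0, R2, (0, 1))
(6, 0, R2, (0, 1))

bar 0: v0=C3 v1=C4 downbeat P8
bar 1: v0=A2 v1=E3 downbeat P5
bar 2: v0=B2 v1=C4 downbeat m2
bar 3: v0=A2 v1=F3 downbeat m6
bar 4: v0=G2 v1=D3 downbeat P5
bar 5: v0=B2 v1=G3 downbeat m6
bar 6: v0=C3 v1=C4 downbeat P8
  -> R2 @ bar 1 tick 0 v(0, 1): C3/C4 P8 -> A2/E3 P5 similar
  -> R4 @ bar 2 tick 0 v(0, 1): B2/C4 m2 untreated
  -> R2 @ bar 4 tick 0 v(0, 1): A2/F3 m6 -> G2/D3 P5 similar
  -> R2 @ bar 6 tick 0 v(0, 1): B2/G3 m6 -> C3/C4 P8 similar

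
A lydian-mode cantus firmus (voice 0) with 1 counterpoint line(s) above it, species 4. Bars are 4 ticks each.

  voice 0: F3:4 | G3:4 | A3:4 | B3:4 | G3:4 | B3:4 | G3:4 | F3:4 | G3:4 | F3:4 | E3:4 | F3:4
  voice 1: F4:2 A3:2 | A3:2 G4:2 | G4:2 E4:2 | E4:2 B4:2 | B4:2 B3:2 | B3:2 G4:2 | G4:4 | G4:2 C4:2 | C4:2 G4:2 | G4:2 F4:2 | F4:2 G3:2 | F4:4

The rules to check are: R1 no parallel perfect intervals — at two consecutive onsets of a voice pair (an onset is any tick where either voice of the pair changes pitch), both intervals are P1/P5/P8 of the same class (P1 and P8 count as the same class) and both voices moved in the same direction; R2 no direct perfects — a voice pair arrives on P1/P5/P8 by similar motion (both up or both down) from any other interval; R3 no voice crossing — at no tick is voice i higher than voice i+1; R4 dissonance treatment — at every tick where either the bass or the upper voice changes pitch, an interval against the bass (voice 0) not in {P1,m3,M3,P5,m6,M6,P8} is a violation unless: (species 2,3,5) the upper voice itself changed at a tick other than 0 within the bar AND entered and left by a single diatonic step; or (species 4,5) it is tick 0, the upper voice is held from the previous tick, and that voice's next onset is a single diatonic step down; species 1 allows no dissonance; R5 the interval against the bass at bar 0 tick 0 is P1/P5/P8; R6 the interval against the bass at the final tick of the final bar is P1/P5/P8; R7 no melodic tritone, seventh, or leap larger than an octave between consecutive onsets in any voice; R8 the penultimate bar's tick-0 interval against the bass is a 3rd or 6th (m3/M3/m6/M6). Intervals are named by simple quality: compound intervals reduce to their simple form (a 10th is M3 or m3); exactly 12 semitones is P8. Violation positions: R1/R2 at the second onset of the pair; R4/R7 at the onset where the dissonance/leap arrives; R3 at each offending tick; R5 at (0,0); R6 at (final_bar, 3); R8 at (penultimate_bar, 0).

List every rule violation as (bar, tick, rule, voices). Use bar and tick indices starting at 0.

(1, 0, R4, (0, 1))
(1, 2, R7, (1,))
(2, 0, R4, (0, 1))
(3, 0, R4, (0, 1))
(7, 0, R4, (0, 1))
(8, 0, R4, (0, 1))
(10, 0, R4, (0, 1))
(10, 0, R8, (0, 1))
(10, 2, R7, (1,))
(11, 0, R2, (0, 1))
(11, 0, R7, (1,))

bar 0: v0=F3 v1=F4 downbeat P8
bar 1: v0=G3 v1=A3 downbeat M2
bar 2: v0=A3 v1=G4 downbeat m7
bar 3: v0=B3 v1=E4 downbeat P4
bar 4: v0=G3 v1=B4 downbeat M3
bar 5: v0=B3 v1=B3 downbeat P1
bar 6: v0=G3 v1=G4 downbeat P8
bar 7: v0=F3 v1=G4 downbeat M2
bar 8: v0=G3 v1=C4 downbeat P4
bar 9: v0=F3 v1=G4 downbeat M2
bar 10: v0=E3 v1=F4 downbeat m2
bar 11: v0=F3 v1=F4 downbeat P8
  -> R4 @ bar 1 tick 0 v(0, 1): G3/A3 M2 untreated
  -> R7 @ bar 1 tick 2 v(1,): A3->G4 leap 10st
  -> R4 @ bar 2 tick 0 v(0, 1): A3/G4 m7 untreated
  -> R4 @ bar 3 tick 0 v(0, 1): B3/E4 P4 untreated
  -> R4 @ bar 7 tick 0 v(0, 1): F3/G4 M2 untreated
  -> R4 @ bar 8 tick 0 v(0, 1): G3/C4 P4 untreated
  -> R4 @ bar 10 tick 0 v(0, 1): E3/F4 m2 untreated
  -> R8 @ bar 10 tick 0 v(0, 1): penult m2 not 3rd/6th
  -> R7 @ bar 10 tick 2 v(1,): F4->G3 leap 10st
  -> R2 @ bar 11 tick 0 v(0, 1): E3/G3 m3 -> F3/F4 P8 similar
  -> R7 @ bar 11 tick 0 v(1,): G3->F4 leap 10st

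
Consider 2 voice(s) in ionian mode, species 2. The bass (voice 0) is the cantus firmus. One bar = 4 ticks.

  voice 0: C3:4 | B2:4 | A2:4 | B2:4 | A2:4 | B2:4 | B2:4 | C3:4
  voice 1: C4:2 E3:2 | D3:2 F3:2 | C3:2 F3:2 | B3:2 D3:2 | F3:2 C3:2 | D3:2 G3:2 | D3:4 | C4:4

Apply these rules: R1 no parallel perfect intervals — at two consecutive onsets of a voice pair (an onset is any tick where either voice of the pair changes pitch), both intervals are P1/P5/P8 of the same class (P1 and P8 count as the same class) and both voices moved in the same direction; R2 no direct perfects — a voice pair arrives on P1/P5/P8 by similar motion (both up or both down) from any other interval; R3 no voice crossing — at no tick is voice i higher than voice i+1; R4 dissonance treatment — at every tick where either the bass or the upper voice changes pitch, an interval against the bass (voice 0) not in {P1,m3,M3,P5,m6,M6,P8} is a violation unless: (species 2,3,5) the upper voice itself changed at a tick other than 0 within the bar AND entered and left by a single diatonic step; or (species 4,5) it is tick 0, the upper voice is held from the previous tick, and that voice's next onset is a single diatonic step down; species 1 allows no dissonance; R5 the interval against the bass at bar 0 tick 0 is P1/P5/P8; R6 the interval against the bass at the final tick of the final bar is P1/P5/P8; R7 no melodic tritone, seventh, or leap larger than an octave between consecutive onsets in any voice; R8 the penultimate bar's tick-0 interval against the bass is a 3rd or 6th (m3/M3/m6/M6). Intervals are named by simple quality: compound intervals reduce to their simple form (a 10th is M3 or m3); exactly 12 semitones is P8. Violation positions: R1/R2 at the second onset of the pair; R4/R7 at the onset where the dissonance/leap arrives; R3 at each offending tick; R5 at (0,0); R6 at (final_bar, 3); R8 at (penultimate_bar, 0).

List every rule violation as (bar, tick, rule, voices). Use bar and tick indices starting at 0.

(1, 2, R4, (0, 1))
(3, 0, R2, (0, 1))
(3, 0, R7, (1,))
(7, 0, R2, (0, 1))
(7, 0, R7, (1,))

bar 0: v0=C3 v1=C4 downbeat P8
bar 1: v0=B2 v1=D3 downbeat m3
bar 2: v0=A2 v1=C3 downbeat m3
bar 3: v0=B2 v1=B3 downbeat P8
bar 4: v0=A2 v1=F3 downbeat m6
bar 5: v0=B2 v1=D3 downbeat m3
bar 6: v0=B2 v1=D3 downbeat m3
bar 7: v0=C3 v1=C4 downbeat P8
  -> R4 @ bar 1 tick 2 v(0, 1): B2/F3 TT untreated
  -> R2 @ bar 3 tick 0 v(0, 1): A2/F3 m6 -> B2/B3 P8 similar
  -> R7 @ bar 3 tick 0 v(1,): F3->B3 leap 6st
  -> R2 @ bar 7 tick 0 v(0, 1): B2/D3 m3 -> C3/C4 P8 similar
  -> R7 @ bar 7 tick 0 v(1,): D3->C4 leap 10st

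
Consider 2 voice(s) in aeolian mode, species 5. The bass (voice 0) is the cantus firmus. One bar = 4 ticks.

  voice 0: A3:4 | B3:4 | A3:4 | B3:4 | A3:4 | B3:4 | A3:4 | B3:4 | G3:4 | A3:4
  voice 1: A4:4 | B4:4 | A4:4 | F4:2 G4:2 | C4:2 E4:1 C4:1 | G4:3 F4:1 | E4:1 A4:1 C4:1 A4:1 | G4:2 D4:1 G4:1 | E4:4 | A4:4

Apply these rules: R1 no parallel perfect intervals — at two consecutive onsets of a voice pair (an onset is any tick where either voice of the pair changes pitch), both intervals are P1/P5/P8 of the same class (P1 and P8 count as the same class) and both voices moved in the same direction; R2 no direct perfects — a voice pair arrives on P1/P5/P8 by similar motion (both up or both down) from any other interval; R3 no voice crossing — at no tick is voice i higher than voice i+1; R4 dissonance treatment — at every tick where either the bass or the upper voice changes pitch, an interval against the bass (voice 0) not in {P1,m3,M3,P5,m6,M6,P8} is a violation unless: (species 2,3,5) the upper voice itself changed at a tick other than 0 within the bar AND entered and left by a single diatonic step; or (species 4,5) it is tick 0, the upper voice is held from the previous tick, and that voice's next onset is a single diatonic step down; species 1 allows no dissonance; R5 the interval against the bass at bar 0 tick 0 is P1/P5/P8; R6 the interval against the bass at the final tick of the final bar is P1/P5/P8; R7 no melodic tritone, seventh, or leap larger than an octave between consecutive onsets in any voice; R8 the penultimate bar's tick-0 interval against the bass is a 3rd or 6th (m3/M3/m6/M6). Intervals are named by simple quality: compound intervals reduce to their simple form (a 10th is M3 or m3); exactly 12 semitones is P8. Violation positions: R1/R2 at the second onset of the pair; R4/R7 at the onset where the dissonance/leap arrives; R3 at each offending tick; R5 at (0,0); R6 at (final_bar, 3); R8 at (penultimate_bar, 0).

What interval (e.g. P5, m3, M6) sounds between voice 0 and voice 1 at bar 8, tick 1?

voice 0=G3 voice 1=E4 -> M6

M6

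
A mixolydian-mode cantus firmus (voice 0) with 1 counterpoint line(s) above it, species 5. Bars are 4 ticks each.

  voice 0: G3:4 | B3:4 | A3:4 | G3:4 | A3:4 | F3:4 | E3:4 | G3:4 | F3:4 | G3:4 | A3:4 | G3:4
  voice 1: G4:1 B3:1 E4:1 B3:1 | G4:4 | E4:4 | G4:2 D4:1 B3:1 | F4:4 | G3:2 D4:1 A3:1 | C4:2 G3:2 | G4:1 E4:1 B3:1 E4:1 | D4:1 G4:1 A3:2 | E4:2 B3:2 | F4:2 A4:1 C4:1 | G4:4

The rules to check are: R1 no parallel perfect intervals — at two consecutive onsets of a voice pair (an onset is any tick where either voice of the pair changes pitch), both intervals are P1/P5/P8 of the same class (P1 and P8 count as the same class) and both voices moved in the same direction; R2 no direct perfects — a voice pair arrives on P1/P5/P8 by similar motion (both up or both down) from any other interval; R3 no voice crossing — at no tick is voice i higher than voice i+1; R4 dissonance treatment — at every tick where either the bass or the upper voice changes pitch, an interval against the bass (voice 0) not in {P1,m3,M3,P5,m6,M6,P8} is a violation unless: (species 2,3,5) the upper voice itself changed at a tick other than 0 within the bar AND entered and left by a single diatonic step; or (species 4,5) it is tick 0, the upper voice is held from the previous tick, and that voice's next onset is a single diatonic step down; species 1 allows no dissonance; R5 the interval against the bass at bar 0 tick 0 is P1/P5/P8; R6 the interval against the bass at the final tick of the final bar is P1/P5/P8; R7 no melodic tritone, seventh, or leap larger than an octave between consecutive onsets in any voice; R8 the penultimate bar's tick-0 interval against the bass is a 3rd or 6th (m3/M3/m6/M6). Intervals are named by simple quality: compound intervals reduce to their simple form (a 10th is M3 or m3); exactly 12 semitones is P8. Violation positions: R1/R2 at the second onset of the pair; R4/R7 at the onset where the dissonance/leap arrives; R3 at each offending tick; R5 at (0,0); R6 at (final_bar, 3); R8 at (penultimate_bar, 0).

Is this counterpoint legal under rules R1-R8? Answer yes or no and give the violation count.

No (8 violations)

bar 0: v0=G3 v1=G4 (P8)
bar 1: v0=B3 v1=G4 (m6)
bar 2: v0=A3 v1=E4 (P5)
bar 3: v0=G3 v1=G4 (P8)
bar 4: v0=A3 v1=F4 (m6)
bar 5: v0=F3 v1=G3 (M2)
bar 6: v0=E3 v1=C4 (m6)
bar 7: v0=G3 v1=G4 (P8)
bar 8: v0=F3 v1=D4 (M6)
bar 9: v0=G3 v1=E4 (M6)
bar 10: v0=A3 v1=F4 (m6)
bar 11: v0=G3 v1=G4 (P8)
  R2 @ bar2.0: B3/G4 m6 -> A3/E4 P5 similar
  R7 @ bar4.0: B3->F4 leap 6st
  R4 @ bar5.0: F3/G3 M2 untreated
  R7 @ bar5.0: F4->G3 leap 10st
  R2 @ bar7.0: E3/G3 m3 -> G3/G4 P8 similar
  R4 @ bar8.1: F3/G4 M2 untreated
  R7 @ bar8.2: G4->A3 leap 10st
  R7 @ bar10.0: B3->F4 leap 6st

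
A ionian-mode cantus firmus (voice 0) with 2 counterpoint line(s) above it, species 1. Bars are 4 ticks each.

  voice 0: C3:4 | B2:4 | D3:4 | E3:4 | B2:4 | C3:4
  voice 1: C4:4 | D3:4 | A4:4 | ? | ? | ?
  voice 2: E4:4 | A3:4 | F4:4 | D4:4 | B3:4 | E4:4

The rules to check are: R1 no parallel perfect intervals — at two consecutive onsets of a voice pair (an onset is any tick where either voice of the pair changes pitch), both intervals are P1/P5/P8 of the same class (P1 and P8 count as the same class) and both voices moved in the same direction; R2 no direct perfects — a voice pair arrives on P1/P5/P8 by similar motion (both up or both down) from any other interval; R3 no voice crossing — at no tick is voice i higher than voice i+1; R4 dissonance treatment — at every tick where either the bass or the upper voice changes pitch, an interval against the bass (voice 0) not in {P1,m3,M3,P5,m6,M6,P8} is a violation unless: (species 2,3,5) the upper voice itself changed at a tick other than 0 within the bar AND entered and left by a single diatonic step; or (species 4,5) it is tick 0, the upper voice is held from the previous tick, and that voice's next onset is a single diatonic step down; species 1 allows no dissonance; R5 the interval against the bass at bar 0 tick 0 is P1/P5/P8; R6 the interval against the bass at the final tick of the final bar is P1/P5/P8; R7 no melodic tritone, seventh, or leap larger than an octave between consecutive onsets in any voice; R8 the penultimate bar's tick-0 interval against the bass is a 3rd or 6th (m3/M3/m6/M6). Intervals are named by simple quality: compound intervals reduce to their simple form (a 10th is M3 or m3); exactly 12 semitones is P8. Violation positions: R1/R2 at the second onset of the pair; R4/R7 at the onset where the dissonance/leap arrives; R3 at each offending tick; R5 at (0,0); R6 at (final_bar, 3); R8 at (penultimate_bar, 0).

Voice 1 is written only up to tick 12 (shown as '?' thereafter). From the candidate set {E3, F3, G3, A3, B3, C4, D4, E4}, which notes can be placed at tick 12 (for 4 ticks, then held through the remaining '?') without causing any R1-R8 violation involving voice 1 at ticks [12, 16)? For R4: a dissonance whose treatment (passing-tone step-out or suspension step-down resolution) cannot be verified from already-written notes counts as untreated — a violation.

E3: violates R7
F3: violates R4,R7
G3: violates R2,R7
A3: violates R4
B3: violates R7
C4: legal
D4: violates R2,R4
E4: violates R3

{C4}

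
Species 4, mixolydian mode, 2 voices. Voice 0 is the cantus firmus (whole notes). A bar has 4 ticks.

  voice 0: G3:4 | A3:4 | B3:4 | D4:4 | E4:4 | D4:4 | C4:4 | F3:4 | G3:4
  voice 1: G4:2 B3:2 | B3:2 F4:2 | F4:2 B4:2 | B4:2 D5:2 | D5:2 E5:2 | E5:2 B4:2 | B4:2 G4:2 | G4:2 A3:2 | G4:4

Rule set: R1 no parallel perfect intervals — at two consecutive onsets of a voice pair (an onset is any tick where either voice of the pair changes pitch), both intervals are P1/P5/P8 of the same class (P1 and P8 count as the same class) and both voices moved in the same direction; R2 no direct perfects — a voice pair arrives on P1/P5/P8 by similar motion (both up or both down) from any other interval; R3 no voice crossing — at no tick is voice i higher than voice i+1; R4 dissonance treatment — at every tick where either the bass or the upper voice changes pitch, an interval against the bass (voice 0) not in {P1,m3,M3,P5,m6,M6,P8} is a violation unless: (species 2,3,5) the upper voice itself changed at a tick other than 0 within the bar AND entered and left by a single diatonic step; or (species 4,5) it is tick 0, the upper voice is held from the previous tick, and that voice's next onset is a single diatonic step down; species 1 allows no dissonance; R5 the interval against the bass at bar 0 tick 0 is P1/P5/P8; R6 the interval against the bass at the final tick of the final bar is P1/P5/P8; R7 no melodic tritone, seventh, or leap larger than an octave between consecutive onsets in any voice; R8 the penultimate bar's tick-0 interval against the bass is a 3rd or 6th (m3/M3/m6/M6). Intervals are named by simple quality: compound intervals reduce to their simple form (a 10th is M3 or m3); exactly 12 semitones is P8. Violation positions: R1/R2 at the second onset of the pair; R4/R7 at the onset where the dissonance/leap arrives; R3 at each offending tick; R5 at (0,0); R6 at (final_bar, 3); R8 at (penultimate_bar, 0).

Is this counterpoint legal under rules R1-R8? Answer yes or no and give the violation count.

bar 0: v0=G3 v1=G4 (P8)
bar 1: v0=A3 v1=B3 (M2)
bar 2: v0=B3 v1=F4 (TT)
bar 3: v0=D4 v1=B4 (M6)
bar 4: v0=E4 v1=D5 (m7)
bar 5: v0=D4 v1=E5 (M2)
bar 6: v0=C4 v1=B4 (M7)
bar 7: v0=F3 v1=G4 (M2)
bar 8: v0=G3 v1=G4 (P8)
  R4 @ bar1.0: A3/B3 M2 untreated
  R7 @ bar1.2: B3->F4 leap 6st
  R4 @ bar2.0: B3/F4 TT untreated
  R7 @ bar2.2: F4->B4 leap 6st
  R4 @ bar4.0: E4/D5 m7 untreated
  R4 @ bar5.0: D4/E5 M2 untreated
  R4 @ bar6.0: C4/B4 M7 untreated
  R4 @ bar7.0: F3/G4 M2 untreated
  R8 @ bar7.0: penult M2 not 3rd/6th
  R7 @ bar7.2: G4->A3 leap 10st
  R2 @ bar8.0: F3/A3 M3 -> G3/G4 P8 similar
  R7 @ bar8.0: A3->G4 leap 10st

No (12 violations)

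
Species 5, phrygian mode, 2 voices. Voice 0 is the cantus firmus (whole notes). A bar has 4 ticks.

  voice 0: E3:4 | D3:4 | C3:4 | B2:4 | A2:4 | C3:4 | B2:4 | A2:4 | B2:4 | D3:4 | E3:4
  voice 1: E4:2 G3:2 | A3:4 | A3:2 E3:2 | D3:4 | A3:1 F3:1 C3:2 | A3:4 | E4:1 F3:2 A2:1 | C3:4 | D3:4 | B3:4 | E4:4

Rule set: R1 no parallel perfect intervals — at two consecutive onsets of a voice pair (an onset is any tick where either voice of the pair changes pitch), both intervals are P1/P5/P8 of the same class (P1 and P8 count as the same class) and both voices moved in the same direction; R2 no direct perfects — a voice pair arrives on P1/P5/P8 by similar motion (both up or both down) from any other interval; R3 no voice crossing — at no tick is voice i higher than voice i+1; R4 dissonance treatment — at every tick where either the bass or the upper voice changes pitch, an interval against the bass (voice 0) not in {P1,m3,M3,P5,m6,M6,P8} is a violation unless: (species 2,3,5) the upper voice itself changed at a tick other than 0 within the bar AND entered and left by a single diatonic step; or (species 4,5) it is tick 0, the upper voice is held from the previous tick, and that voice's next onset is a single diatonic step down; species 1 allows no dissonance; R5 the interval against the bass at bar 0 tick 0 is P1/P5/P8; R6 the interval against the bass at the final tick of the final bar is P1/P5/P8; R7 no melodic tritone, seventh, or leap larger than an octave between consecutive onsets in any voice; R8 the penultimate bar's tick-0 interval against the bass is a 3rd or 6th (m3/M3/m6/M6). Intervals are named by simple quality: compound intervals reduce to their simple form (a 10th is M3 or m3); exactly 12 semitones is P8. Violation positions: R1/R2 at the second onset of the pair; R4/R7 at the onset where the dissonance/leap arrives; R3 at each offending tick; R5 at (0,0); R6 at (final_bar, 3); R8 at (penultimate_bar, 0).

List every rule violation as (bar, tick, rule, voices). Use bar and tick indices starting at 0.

(6, 0, R4, (0, 1))
(6, 1, R4, (0, 1))
(6, 1, R7, (1,))
(6, 3, R3, (0, 1))
(6, 3, R4, (0, 1))
(10, 0, R2, (0, 1))

bar 0: v0=E3 v1=E4 downbeat P8
bar 1: v0=D3 v1=A3 downbeat P5
bar 2: v0=C3 v1=A3 downbeat M6
bar 3: v0=B2 v1=D3 downbeat m3
bar 4: v0=A2 v1=A3 downbeat P8
bar 5: v0=C3 v1=A3 downbeat M6
bar 6: v0=B2 v1=E4 downbeat P4
bar 7: v0=A2 v1=C3 downbeat m3
bar 8: v0=B2 v1=D3 downbeat m3
bar 9: v0=D3 v1=B3 downbeat M6
bar 10: v0=E3 v1=E4 downbeat P8
  -> R4 @ bar 6 tick 0 v(0, 1): B2/E4 P4 untreated
  -> R4 @ bar 6 tick 1 v(0, 1): B2/F3 TT untreated
  -> R7 @ bar 6 tick 1 v(1,): E4->F3 leap 11st
  -> R3 @ bar 6 tick 3 v(0, 1): B2 above A2
  -> R4 @ bar 6 tick 3 v(0, 1): B2/A2 M2 untreated
  -> R2 @ bar 10 tick 0 v(0, 1): D3/B3 M6 -> E3/E4 P8 similar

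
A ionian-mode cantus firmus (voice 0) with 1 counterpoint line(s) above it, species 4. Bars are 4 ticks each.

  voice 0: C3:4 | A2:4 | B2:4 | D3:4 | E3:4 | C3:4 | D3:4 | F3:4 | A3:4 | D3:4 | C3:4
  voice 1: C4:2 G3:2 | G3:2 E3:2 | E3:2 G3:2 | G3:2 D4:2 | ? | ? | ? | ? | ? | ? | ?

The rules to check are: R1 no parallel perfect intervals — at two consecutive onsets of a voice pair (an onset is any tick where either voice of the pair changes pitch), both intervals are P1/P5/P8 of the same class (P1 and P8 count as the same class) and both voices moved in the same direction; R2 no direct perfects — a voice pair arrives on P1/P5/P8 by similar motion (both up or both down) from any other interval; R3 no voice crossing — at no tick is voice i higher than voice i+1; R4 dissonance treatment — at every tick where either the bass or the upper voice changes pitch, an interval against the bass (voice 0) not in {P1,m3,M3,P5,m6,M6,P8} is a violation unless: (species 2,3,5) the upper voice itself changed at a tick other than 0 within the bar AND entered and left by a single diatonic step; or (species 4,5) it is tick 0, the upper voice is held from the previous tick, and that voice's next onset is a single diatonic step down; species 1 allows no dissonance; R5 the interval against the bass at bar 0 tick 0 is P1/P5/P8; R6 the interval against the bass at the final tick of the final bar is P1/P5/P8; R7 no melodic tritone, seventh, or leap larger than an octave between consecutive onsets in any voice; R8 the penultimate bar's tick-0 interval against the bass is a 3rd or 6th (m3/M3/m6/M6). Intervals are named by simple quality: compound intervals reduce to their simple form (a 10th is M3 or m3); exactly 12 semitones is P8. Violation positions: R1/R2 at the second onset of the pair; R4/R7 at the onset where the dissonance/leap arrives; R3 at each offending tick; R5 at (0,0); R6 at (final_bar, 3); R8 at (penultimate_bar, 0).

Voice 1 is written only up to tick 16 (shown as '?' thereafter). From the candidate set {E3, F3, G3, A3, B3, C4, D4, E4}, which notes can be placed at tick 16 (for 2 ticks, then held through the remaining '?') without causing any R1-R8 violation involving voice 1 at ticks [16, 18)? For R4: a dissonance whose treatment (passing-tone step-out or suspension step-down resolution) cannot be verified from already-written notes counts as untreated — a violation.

E3: violates R7
F3: violates R4
G3: legal
A3: violates R4
B3: legal
C4: legal
D4: violates R4
E4: violates R1

{B3, C4, G3}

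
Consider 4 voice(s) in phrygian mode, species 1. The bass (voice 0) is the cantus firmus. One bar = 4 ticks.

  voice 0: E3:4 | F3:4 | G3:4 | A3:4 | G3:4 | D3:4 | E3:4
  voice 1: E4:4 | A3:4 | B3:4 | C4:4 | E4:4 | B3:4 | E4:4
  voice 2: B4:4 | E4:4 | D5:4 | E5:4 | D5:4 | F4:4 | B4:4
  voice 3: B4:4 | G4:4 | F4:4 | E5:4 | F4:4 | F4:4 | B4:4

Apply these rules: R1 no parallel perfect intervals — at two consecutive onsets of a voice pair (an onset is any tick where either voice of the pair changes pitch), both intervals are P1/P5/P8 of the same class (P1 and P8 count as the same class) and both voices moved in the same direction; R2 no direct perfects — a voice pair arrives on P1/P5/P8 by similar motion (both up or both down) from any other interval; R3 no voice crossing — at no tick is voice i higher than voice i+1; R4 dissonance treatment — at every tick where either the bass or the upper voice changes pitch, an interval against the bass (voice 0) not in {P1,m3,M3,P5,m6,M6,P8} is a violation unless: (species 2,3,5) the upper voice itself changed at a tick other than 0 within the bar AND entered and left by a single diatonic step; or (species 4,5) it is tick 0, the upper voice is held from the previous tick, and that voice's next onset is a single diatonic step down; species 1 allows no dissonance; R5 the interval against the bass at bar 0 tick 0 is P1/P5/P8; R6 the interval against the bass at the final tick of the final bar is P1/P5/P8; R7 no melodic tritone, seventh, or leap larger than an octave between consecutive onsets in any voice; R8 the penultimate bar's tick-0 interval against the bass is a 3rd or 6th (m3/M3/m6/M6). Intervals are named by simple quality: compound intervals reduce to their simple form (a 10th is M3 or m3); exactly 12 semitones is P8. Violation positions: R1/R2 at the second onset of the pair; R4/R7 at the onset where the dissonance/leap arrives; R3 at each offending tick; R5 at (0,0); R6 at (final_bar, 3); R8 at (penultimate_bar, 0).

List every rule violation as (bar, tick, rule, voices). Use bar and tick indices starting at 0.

(1, 0, R1, (1, 2))
(1, 0, R4, (0, 2))
(1, 0, R4, (0, 3))
(2, 0, R2, (0, 2))
(2, 0, R3, (2, 3))
(2, 0, R4, (0, 3))
(2, 0, R7, (2,))
(2, 1, R3, (2, 3))
(2, 2, R3, (2, 3))
(2, 3, R3, (2, 3))
(3, 0, R1, (0, 2))
(3, 0, R2, (0, 3))
(3, 0, R2, (2, 3))
(3, 0, R7, (3,))
(4, 0, R1, (0, 2))
(4, 0, R3, (2, 3))
(4, 0, R4, (0, 3))
(4, 0, R7, (3,))
(4, 1, R3, (2, 3))
(4, 2, R3, (2, 3))
(4, 3, R3, (2, 3))
(6, 0, R1, (2, 3))
(6, 0, R2, (0, 1))
(6, 0, R2, (0, 2))
(6, 0, R2, (0, 3))
(6, 0, R2, (1, 2))
(6, 0, R2, (1, 3))
(6, 0, R7, (2,))
(6, 0, R7, (3,))

bar 0: v0=E3 v1=E4 v2=B4 v3=B4 downbeat P5
bar 1: v0=F3 v1=A3 v2=E4 v3=G4 downbeat M2
bar 2: v0=G3 v1=B3 v2=D5 v3=F4 downbeat m7
bar 3: v0=A3 v1=C4 v2=E5 v3=E5 downbeat P5
bar 4: v0=G3 v1=E4 v2=D5 v3=F4 downbeat m7
bar 5: v0=D3 v1=B3 v2=F4 v3=F4 downbeat m3
bar 6: v0=E3 v1=E4 v2=B4 v3=B4 downbeat P5
  -> R1 @ bar 1 tick 0 v(1, 2): E4/B4 P5 -> A3/E4 P5 similar
  -> R4 @ bar 1 tick 0 v(0, 2): F3/E4 M7 untreated
  -> R4 @ bar 1 tick 0 v(0, 3): F3/G4 M2 untreated
  -> R2 @ bar 2 tick 0 v(0, 2): F3/E4 M7 -> G3/D5 P5 similar
  -> R3 @ bar 2 tick 0 v(2, 3): D5 above F4
  -> R4 @ bar 2 tick 0 v(0, 3): G3/F4 m7 untreated
  -> R7 @ bar 2 tick 0 v(2,): E4->D5 leap 10st
  -> R3 @ bar 2 tick 1 v(2, 3): D5 above F4
  -> R3 @ bar 2 tick 2 v(2, 3): D5 above F4
  -> R3 @ bar 2 tick 3 v(2, 3): D5 above F4
  -> R1 @ bar 3 tick 0 v(0, 2): G3/D5 P5 -> A3/E5 P5 similar
  -> R2 @ bar 3 tick 0 v(0, 3): G3/F4 m7 -> A3/E5 P5 similar
  -> R2 @ bar 3 tick 0 v(2, 3): D5/F4 M6 -> E5/E5 P1 similar
  -> R7 @ bar 3 tick 0 v(3,): F4->E5 leap 11st
  -> R1 @ bar 4 tick 0 v(0, 2): A3/E5 P5 -> G3/D5 P5 similar
  -> R3 @ bar 4 tick 0 v(2, 3): D5 above F4
  -> R4 @ bar 4 tick 0 v(0, 3): G3/F4 m7 untreated
  -> R7 @ bar 4 tick 0 v(3,): E5->F4 leap 11st
  -> R3 @ bar 4 tick 1 v(2, 3): D5 above F4
  -> R3 @ bar 4 tick 2 v(2, 3): D5 above F4
  -> R3 @ bar 4 tick 3 v(2, 3): D5 above F4
  -> R1 @ bar 6 tick 0 v(2, 3): F4/F4 P1 -> B4/B4 P1 similar
  -> R2 @ bar 6 tick 0 v(0, 1): D3/B3 M6 -> E3/E4 P8 similar
  -> R2 @ bar 6 tick 0 v(0, 2): D3/F4 m3 -> E3/B4 P5 similar
  -> R2 @ bar 6 tick 0 v(0, 3): D3/F4 m3 -> E3/B4 P5 similar
  -> R2 @ bar 6 tick 0 v(1, 2): B3/F4 TT -> E4/B4 P5 similar
  -> R2 @ bar 6 tick 0 v(1, 3): B3/F4 TT -> E4/B4 P5 similar
  -> R7 @ bar 6 tick 0 v(2,): F4->B4 leap 6st
  -> R7 @ bar 6 tick 0 v(3,): F4->B4 leap 6st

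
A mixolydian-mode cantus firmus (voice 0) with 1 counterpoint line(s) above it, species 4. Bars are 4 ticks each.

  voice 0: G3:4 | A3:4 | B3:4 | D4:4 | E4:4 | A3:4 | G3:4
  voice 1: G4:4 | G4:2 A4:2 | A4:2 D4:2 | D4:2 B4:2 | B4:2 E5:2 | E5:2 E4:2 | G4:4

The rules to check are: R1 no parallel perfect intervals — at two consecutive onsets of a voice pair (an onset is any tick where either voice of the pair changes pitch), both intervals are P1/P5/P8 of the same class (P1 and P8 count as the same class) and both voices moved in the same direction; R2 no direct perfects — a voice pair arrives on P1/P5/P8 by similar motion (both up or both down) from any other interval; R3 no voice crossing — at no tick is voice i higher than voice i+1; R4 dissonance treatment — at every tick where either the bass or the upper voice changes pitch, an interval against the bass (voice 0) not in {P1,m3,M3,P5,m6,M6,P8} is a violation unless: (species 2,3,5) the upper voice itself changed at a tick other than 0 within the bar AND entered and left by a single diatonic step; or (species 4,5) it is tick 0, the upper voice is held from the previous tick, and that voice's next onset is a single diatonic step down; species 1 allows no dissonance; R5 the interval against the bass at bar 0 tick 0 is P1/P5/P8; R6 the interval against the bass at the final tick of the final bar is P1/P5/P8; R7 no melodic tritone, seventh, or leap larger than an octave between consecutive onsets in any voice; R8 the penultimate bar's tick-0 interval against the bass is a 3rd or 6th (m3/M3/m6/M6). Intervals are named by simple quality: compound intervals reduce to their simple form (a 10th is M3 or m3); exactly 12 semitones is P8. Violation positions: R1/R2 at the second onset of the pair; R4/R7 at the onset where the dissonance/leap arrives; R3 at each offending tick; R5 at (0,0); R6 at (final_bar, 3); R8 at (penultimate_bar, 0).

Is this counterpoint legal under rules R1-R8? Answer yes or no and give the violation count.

No (3 violations)

bar 0: v0=G3 v1=G4 (P8)
bar 1: v0=A3 v1=G4 (m7)
bar 2: v0=B3 v1=A4 (m7)
bar 3: v0=D4 v1=D4 (P1)
bar 4: v0=E4 v1=B4 (P5)
bar 5: v0=A3 v1=E5 (P5)
bar 6: v0=G3 v1=G4 (P8)
  R4 @ bar1.0: A3/G4 m7 untreated
  R4 @ bar2.0: B3/A4 m7 untreated
  R8 @ bar5.0: penult P5 not 3rd/6th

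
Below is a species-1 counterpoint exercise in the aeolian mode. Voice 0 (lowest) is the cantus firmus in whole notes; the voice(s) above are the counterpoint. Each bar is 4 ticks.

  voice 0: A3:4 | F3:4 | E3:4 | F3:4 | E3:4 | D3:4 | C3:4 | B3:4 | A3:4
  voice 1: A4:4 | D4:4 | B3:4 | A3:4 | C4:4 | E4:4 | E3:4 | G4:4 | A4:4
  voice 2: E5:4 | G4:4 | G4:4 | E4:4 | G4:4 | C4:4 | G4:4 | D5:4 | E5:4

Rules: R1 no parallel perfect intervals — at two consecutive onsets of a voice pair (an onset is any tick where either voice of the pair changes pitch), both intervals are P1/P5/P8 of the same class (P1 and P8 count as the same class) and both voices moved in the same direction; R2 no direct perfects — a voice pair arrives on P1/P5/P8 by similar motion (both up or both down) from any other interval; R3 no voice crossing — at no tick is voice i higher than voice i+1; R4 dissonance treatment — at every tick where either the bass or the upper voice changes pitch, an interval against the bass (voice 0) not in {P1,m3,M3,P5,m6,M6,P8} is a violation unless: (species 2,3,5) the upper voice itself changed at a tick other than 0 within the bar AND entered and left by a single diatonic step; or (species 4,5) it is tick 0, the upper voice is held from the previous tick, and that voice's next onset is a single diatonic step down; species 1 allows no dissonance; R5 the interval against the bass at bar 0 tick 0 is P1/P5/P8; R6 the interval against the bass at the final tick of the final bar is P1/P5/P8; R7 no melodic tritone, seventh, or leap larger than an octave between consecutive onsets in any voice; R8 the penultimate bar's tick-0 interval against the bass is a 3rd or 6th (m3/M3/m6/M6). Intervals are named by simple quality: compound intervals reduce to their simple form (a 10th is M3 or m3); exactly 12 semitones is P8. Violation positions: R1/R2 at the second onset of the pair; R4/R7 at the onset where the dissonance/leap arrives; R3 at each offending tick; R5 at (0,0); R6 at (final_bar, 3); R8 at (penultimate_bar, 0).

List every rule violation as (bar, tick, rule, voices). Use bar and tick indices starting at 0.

bar 0: v0=A3 v1=A4 v2=E5 downbeat P5
bar 1: v0=F3 v1=D4 v2=G4 downbeat M2
bar 2: v0=E3 v1=B3 v2=G4 downbeat m3
bar 3: v0=F3 v1=A3 v2=E4 downbeat M7
bar 4: v0=E3 v1=C4 v2=G4 downbeat m3
bar 5: v0=D3 v1=E4 v2=C4 downbeat m7
bar 6: v0=C3 v1=E3 v2=G4 downbeat P5
bar 7: v0=B3 v1=G4 v2=D5 downbeat m3
bar 8: v0=A3 v1=A4 v2=E5 downbeat P5
  -> R4 @ bar 1 tick 0 v(0, 2): F3/G4 M2 untreated
  -> R2 @ bar 2 tick 0 v(0, 1): F3/D4 M6 -> E3/B3 P5 similar
  -> R2 @ bar 3 tick 0 v(1, 2): B3/G4 m6 -> A3/E4 P5 similar
  -> R4 @ bar 3 tick 0 v(0, 2): F3/E4 M7 untreated
  -> R1 @ bar 4 tick 0 v(1, 2): A3/E4 P5 -> C4/G4 P5 similar
  -> R3 @ bar 5 tick 0 v(1, 2): E4 above C4
  -> R4 @ bar 5 tick 0 v(0, 1): D3/E4 M2 untreated
  -> R4 @ bar 5 tick 0 v(0, 2): D3/C4 m7 untreated
  -> R3 @ bar 5 tick 1 v(1, 2): E4 above C4
  -> R3 @ bar 5 tick 2 v(1, 2): E4 above C4
  -> R3 @ bar 5 tick 3 v(1, 2): E4 above C4
  -> R2 @ bar 7 tick 0 v(1, 2): E3/G4 m3 -> G4/D5 P5 similar
  -> R7 @ bar 7 tick 0 v(0,): C3->B3 leap 11st
  -> R7 @ bar 7 tick 0 v(1,): E3->G4 leap 15st
  -> R1 @ bar 8 tick 0 v(1, 2): G4/D5 P5 -> A4/E5 P5 similar

(1, 0, R4, (0, 2))
(2, 0, R2, (0, 1))
(3, 0, R2, (1, 2))
(3, 0, R4, (0, 2))
(4, 0, R1, (1, 2))
(5, 0, R3, (1, 2))
(5, 0, R4, (0, 1))
(5, 0, R4, (0, 2))
(5, 1, R3, (1, 2))
(5, 2, R3, (1, 2))
(5, 3, R3, (1, 2))
(7, 0, R2, (1, 2))
(7, 0, R7, (0,))
(7, 0, R7, (1,))
(8, 0, R1, (1, 2))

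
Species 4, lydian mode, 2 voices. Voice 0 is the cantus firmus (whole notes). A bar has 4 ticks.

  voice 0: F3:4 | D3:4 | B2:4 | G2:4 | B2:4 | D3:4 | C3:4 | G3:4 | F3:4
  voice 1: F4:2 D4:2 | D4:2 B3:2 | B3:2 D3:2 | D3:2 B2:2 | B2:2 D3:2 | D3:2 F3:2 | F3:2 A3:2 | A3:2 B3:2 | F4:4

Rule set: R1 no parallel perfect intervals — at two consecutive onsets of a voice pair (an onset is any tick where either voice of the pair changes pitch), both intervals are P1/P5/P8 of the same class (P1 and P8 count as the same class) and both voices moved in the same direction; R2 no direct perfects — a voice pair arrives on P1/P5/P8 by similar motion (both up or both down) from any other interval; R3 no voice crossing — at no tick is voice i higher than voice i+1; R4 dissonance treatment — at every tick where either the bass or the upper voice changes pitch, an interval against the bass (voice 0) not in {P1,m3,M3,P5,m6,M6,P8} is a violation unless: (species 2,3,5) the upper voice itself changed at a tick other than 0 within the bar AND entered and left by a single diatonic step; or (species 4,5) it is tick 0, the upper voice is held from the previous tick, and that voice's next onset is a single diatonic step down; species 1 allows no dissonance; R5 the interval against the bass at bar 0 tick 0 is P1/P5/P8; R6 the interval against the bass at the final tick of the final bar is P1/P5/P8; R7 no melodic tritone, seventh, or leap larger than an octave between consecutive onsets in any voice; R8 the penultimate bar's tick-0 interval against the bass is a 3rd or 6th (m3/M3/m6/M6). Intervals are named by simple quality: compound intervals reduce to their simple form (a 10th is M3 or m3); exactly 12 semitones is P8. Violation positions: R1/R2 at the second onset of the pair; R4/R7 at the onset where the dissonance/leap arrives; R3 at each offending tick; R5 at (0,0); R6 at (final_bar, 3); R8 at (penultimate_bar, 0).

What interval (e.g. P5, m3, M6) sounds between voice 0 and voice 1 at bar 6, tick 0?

voice 0=C3 voice 1=F3 -> P4

P4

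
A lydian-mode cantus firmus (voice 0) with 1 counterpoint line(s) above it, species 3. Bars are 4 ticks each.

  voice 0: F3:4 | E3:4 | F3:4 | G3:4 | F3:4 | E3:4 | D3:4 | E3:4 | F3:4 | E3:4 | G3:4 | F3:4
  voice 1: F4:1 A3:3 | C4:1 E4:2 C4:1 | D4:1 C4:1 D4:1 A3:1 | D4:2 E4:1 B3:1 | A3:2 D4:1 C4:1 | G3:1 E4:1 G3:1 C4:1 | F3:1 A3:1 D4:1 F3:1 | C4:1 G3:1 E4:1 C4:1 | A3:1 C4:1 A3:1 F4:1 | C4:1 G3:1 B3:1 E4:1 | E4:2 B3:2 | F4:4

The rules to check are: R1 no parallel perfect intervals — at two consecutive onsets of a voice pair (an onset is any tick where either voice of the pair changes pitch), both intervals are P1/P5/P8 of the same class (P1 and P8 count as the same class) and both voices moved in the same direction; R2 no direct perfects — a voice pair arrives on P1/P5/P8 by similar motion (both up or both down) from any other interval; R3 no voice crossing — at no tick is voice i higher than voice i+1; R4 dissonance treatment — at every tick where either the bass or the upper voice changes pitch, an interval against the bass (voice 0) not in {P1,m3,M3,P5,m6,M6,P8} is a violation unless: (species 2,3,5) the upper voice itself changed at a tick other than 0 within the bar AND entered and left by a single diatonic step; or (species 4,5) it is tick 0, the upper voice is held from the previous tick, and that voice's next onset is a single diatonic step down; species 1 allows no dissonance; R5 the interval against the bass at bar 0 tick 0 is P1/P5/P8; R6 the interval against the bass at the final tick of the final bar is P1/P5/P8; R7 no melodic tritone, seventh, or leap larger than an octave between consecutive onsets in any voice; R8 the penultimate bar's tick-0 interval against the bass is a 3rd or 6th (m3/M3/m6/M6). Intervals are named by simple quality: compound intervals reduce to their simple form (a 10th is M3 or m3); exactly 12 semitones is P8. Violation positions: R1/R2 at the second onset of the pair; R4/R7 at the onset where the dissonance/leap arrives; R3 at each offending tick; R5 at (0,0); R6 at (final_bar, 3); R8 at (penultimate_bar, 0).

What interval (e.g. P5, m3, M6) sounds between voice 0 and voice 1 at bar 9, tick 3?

voice 0=E3 voice 1=E4 -> P8

P8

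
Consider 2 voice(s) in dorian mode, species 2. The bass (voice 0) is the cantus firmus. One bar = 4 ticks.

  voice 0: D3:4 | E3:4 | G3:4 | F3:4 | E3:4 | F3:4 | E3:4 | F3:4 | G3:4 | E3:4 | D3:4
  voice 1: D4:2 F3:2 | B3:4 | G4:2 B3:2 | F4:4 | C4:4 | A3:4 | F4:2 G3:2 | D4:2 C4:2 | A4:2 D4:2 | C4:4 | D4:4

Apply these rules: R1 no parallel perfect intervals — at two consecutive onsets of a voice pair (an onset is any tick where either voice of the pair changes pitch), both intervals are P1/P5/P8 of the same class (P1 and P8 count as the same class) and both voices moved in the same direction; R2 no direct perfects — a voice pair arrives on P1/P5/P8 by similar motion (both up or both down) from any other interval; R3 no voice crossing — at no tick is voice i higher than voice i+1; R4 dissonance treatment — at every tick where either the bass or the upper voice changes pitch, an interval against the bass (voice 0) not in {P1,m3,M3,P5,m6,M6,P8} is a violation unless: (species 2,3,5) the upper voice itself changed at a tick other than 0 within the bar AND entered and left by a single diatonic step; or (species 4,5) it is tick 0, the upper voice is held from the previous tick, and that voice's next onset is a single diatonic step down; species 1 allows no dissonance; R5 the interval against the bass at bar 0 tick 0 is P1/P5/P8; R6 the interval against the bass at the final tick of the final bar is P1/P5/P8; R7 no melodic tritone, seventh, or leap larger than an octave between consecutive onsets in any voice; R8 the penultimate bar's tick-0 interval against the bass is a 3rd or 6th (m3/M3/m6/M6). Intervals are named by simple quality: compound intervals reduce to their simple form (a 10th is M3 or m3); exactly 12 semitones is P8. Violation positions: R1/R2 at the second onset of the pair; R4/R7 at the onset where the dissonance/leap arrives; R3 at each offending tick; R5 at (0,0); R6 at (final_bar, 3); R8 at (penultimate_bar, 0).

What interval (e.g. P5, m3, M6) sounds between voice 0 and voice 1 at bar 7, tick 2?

P5

voice 0=F3 voice 1=C4 -> P5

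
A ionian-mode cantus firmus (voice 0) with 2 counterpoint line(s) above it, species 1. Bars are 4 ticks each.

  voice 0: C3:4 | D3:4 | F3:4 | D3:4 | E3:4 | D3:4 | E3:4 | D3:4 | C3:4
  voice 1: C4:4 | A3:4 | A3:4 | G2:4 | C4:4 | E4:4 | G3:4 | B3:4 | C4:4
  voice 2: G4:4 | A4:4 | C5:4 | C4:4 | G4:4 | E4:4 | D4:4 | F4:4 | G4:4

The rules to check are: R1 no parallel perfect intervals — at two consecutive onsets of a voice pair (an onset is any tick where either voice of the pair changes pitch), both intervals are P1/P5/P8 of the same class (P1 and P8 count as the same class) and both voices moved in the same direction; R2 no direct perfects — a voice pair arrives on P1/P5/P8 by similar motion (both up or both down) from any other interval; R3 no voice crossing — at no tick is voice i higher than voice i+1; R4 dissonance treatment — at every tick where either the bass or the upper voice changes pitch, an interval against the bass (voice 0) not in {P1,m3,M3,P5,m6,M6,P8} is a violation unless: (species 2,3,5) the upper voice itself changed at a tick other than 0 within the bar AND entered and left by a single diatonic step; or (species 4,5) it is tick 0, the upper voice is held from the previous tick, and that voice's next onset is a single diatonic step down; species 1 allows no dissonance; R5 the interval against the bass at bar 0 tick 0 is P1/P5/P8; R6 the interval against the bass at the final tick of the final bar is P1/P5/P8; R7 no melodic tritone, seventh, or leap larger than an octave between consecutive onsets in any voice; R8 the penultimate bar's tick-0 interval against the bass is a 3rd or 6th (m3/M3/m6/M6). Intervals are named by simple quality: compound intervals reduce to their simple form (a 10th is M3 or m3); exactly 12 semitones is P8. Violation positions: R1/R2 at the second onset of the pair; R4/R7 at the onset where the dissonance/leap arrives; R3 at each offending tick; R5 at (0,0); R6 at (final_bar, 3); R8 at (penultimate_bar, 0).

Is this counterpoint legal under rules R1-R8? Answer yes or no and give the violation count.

bar 0: v0=C3 v1=C4 v2=G4 (P5)
bar 1: v0=D3 v1=A3 v2=A4 (P5)
bar 2: v0=F3 v1=A3 v2=C5 (P5)
bar 3: v0=D3 v1=G2 v2=C4 (m7)
bar 4: v0=E3 v1=C4 v2=G4 (m3)
bar 5: v0=D3 v1=E4 v2=E4 (M2)
bar 6: v0=E3 v1=G3 v2=D4 (m7)
bar 7: v0=D3 v1=B3 v2=F4 (m3)
bar 8: v0=C3 v1=C4 v2=G4 (P5)
  R1 @ bar1.0: C3/G4 P5 -> D3/A4 P5 similar
  R1 @ bar2.0: D3/A4 P5 -> F3/C5 P5 similar
  R2 @ bar3.0: F3/A3 M3 -> D3/G2 P5 similar
  R3 @ bar3.0: D3 above G2
  R4 @ bar3.0: D3/C4 m7 untreated
  R7 @ bar3.0: A3->G2 leap 14st
  R3 @ bar3.1: D3 above G2
  R3 @ bar3.2: D3 above G2
  R3 @ bar3.3: D3 above G2
  R2 @ bar4.0: G2/C4 P4 -> C4/G4 P5 similar
  R7 @ bar4.0: G2->C4 leap 17st
  R4 @ bar5.0: D3/E4 M2 untreated
  R4 @ bar5.0: D3/E4 M2 untreated
  R2 @ bar6.0: E4/E4 P1 -> G3/D4 P5 similar
  R4 @ bar6.0: E3/D4 m7 untreated
  R2 @ bar8.0: B3/F4 TT -> C4/G4 P5 similar

No (16 violations)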